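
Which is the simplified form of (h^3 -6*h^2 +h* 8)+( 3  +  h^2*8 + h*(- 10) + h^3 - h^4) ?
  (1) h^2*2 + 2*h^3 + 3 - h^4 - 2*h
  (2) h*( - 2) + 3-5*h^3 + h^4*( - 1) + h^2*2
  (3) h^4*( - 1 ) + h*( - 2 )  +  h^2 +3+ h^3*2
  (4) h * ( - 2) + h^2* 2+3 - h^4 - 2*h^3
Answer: 1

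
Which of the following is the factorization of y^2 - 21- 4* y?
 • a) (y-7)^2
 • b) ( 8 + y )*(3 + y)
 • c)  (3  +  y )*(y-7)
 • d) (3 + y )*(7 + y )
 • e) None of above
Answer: c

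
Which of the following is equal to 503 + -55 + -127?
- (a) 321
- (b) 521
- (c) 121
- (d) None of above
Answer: a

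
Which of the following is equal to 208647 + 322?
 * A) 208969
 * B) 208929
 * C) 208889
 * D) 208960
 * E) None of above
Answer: A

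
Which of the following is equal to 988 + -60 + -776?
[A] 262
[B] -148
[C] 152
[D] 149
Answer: C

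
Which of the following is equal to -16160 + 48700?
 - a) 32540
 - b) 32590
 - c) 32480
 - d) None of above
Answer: a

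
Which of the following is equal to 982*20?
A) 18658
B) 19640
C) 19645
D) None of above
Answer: B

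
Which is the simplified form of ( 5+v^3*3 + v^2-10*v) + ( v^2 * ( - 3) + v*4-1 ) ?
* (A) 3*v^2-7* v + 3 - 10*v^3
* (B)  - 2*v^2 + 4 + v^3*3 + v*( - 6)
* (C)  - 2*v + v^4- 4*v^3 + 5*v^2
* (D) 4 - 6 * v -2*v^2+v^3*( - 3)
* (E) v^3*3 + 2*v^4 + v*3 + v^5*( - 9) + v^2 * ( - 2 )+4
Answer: B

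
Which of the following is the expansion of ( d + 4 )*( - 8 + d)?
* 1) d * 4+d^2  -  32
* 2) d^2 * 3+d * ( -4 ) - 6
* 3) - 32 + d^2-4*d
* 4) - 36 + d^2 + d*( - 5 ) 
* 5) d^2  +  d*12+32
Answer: 3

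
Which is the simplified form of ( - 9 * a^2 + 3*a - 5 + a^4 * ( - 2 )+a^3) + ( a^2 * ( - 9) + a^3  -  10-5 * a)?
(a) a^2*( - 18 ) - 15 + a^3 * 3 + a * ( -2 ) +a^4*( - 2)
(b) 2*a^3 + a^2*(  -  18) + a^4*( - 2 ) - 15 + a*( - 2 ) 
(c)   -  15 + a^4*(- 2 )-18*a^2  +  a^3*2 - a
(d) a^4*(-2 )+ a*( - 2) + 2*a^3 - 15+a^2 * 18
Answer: b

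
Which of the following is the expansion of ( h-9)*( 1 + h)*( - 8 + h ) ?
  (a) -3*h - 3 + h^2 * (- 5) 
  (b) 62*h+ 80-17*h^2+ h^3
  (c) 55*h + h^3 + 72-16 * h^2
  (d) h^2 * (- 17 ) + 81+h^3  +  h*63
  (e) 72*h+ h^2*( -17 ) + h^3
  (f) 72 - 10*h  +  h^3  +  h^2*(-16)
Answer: c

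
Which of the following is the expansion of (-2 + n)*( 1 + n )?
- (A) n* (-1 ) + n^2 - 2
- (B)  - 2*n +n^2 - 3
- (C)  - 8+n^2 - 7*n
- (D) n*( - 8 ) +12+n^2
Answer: A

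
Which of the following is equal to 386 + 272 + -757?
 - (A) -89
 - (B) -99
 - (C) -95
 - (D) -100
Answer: B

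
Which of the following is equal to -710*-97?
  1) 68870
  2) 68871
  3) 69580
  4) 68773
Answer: 1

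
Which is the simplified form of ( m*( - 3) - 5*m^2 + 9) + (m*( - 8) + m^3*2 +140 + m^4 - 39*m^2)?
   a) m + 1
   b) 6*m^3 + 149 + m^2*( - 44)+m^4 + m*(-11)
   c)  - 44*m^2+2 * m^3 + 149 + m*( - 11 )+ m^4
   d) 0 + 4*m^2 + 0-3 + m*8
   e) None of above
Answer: c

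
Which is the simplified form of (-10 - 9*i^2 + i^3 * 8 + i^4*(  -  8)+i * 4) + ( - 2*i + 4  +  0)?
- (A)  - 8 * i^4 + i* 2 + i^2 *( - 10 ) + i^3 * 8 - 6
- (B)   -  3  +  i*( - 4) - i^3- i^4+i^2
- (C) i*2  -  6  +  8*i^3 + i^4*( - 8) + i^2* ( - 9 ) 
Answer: C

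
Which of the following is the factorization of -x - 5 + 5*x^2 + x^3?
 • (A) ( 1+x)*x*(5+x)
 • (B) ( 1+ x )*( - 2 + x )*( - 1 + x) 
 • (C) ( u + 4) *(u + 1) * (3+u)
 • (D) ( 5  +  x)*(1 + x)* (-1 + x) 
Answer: D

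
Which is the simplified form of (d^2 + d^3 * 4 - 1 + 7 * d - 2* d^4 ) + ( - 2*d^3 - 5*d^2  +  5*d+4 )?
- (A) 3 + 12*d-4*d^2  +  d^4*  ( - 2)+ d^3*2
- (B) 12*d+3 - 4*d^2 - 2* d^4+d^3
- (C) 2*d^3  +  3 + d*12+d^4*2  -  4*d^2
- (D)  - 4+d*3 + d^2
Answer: A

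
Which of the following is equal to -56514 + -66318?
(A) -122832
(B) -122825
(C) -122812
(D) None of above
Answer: A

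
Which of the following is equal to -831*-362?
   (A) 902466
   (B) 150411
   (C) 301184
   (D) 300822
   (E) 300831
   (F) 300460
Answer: D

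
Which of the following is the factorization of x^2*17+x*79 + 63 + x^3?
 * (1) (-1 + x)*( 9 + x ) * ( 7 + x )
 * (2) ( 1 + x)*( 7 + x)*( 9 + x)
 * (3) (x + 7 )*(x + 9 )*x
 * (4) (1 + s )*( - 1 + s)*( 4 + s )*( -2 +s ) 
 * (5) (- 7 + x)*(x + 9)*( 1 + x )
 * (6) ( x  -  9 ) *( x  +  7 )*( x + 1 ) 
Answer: 2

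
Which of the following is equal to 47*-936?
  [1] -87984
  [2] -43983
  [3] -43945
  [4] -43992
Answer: 4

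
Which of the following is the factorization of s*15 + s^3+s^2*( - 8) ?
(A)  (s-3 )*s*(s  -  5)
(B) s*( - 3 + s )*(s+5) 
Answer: A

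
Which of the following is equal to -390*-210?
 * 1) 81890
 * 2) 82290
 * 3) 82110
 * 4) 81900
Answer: 4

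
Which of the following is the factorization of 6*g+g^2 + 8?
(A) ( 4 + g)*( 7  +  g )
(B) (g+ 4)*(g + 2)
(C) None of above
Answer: B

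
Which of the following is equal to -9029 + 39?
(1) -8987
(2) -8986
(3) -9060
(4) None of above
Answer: 4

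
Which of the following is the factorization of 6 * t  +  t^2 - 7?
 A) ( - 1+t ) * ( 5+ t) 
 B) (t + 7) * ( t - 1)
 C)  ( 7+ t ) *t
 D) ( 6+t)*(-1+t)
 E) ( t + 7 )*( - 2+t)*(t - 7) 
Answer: B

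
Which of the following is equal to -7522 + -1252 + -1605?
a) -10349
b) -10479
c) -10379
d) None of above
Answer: c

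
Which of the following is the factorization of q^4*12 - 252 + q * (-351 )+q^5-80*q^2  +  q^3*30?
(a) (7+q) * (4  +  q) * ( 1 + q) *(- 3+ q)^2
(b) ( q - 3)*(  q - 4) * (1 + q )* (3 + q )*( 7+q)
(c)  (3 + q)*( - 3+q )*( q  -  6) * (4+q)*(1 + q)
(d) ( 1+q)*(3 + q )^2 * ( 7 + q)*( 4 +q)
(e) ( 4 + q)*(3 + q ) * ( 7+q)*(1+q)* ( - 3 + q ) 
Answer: e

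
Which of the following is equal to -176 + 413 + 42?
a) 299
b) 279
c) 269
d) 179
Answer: b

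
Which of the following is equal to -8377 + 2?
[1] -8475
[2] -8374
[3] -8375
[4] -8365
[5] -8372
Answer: 3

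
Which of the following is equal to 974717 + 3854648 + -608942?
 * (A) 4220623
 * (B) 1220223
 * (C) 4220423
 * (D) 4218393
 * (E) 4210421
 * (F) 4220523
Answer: C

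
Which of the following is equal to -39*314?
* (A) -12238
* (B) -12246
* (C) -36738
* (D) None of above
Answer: B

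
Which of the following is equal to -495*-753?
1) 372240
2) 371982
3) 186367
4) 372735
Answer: 4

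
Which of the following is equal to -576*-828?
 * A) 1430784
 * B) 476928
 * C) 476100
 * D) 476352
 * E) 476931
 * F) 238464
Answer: B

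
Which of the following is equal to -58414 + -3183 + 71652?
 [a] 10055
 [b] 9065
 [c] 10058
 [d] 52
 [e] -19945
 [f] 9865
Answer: a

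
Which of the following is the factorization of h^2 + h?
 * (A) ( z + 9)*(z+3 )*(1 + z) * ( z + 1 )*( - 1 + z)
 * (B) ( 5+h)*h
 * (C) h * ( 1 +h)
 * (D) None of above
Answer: C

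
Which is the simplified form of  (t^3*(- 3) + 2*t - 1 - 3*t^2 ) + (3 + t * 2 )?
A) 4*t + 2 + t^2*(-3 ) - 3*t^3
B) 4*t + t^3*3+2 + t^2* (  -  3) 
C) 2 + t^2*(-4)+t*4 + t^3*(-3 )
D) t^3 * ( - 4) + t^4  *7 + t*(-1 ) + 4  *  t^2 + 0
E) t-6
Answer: A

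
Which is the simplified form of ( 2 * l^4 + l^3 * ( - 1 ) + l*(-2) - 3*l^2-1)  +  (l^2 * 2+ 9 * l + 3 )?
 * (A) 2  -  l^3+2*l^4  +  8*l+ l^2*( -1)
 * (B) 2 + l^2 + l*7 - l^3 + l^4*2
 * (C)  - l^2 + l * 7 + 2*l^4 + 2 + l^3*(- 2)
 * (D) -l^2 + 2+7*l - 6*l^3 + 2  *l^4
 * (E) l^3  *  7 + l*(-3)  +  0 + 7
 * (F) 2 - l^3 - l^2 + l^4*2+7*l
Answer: F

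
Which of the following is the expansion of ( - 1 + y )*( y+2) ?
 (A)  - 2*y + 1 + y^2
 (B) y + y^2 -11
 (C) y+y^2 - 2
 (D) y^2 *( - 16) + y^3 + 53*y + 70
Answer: C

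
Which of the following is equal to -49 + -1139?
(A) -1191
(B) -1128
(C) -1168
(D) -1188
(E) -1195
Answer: D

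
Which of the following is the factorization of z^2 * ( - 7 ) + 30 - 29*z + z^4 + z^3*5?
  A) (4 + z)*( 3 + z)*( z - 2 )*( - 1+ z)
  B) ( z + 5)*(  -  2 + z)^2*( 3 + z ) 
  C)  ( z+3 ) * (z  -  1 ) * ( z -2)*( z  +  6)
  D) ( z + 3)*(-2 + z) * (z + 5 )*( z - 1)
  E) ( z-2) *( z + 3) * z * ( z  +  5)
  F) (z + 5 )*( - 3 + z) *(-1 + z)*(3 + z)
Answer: D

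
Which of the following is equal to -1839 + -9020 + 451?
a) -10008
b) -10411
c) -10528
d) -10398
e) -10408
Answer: e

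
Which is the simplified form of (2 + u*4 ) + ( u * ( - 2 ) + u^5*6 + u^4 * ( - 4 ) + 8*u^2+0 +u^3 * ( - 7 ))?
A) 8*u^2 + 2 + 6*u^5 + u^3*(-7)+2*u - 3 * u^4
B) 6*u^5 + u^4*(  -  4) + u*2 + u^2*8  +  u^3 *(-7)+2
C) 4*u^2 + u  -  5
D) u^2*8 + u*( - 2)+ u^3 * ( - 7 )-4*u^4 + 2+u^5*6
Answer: B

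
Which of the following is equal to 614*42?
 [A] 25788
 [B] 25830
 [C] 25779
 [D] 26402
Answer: A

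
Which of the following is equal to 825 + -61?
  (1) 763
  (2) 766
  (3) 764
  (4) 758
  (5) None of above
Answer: 3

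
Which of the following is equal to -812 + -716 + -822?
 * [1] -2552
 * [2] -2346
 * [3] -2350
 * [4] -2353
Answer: 3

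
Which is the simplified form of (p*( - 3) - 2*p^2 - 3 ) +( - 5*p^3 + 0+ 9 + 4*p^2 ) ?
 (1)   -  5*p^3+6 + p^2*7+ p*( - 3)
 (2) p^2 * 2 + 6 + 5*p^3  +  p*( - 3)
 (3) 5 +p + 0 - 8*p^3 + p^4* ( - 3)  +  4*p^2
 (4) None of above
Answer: 4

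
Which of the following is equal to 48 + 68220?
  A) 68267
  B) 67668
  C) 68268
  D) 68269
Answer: C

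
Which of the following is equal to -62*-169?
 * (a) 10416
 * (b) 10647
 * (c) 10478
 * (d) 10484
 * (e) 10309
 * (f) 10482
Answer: c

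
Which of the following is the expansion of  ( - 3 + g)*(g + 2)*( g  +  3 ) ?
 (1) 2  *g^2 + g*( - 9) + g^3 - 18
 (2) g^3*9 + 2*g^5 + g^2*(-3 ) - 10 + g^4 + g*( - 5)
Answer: 1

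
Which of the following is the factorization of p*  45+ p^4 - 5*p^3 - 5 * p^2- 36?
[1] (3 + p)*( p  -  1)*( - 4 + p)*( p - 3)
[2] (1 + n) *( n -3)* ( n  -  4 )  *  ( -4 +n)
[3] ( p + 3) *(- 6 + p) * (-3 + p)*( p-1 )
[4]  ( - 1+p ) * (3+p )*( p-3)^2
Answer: 1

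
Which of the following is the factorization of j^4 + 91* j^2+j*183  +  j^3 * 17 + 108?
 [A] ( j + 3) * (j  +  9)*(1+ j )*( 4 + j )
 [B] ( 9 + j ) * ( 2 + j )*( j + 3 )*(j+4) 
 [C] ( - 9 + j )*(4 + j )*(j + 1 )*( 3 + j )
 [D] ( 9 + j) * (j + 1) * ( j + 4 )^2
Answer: A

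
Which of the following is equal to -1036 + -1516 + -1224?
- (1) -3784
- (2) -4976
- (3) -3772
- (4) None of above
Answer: 4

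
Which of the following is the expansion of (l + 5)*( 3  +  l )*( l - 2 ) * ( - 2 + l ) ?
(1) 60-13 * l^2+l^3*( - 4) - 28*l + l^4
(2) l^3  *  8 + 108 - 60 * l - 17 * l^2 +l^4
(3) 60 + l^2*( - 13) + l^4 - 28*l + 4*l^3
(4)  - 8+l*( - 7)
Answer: 3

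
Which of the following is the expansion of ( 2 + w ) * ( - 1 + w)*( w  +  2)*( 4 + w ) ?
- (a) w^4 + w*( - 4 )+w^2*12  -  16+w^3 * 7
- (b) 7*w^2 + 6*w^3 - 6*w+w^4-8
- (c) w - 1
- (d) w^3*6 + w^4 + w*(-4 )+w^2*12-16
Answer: a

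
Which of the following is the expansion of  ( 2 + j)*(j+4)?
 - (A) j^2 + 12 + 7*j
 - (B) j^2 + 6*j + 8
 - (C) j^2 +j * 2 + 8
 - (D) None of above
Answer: B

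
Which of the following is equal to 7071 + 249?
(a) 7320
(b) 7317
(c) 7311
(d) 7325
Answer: a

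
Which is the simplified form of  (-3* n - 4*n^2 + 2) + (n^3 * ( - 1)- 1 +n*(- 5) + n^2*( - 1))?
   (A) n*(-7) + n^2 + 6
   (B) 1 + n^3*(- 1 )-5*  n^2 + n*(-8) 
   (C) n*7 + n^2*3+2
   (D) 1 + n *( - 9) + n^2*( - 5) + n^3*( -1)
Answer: B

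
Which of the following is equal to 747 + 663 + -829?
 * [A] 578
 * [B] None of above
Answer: B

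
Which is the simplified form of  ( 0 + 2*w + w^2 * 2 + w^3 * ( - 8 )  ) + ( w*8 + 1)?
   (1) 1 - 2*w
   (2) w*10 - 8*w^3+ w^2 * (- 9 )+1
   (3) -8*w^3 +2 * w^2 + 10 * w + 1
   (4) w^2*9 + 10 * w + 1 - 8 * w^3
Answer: 3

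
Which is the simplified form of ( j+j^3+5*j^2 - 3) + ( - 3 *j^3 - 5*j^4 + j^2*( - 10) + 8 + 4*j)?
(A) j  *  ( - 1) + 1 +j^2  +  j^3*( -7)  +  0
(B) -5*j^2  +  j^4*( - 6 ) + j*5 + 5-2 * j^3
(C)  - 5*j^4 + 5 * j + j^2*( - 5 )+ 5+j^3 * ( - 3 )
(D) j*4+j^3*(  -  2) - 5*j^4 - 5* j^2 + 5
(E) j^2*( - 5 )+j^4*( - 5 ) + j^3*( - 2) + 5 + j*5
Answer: E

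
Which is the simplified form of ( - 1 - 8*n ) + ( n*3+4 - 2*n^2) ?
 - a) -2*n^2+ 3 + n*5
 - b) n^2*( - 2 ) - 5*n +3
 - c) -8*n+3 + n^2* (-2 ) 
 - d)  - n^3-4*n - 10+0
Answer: b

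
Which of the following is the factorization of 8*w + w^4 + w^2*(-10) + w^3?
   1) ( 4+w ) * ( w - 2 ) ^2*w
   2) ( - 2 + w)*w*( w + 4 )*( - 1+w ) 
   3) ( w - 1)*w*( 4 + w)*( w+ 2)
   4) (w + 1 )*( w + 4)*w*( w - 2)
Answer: 2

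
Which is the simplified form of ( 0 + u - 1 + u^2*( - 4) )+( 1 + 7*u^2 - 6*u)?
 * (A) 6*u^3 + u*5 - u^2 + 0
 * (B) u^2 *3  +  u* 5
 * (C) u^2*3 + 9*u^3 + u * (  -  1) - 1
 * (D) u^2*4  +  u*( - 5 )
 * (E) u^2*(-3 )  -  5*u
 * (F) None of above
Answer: F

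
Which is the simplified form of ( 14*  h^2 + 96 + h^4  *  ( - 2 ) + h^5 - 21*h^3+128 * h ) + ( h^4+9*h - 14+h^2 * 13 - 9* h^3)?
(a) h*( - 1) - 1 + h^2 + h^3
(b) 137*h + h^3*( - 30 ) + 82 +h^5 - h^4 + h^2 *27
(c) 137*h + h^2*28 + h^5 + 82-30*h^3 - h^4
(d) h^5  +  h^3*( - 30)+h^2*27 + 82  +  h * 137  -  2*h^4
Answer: b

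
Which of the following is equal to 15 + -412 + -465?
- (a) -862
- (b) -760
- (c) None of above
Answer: a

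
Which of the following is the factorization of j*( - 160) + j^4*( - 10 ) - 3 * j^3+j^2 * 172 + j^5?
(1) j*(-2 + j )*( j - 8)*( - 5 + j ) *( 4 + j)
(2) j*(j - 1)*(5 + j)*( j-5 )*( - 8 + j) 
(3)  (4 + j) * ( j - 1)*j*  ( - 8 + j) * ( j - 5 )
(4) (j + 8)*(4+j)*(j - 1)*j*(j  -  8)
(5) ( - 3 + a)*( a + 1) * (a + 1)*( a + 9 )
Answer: 3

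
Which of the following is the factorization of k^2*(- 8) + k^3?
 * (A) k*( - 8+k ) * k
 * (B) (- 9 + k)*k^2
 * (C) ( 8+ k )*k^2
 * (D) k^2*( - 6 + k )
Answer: A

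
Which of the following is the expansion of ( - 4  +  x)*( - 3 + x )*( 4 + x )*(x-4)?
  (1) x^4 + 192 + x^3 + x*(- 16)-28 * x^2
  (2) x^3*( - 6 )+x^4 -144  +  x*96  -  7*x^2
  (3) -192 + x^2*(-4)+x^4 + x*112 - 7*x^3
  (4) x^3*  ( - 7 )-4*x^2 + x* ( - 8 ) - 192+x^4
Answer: 3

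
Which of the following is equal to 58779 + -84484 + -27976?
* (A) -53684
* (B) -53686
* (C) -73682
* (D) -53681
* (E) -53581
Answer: D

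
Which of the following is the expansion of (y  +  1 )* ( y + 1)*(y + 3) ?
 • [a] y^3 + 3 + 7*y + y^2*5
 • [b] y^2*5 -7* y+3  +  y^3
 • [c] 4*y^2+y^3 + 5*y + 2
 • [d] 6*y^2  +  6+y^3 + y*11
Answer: a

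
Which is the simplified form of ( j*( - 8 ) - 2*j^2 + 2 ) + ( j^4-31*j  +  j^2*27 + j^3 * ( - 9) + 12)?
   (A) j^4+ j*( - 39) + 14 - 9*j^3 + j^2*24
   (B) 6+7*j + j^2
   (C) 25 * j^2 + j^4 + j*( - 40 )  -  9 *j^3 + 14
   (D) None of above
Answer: D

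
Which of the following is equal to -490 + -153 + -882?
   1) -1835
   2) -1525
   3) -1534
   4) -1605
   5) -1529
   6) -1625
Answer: 2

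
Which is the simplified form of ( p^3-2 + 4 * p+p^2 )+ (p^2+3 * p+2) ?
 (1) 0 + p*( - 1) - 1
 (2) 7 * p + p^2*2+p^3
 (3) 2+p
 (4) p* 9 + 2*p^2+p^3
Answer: 2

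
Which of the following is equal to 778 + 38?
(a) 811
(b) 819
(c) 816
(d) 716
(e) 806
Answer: c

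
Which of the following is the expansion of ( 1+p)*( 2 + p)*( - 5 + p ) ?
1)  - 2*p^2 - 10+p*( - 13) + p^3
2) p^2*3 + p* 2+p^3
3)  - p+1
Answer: 1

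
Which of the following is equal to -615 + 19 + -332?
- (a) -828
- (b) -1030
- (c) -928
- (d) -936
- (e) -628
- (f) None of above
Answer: c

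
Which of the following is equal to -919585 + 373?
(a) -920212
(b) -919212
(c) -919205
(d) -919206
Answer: b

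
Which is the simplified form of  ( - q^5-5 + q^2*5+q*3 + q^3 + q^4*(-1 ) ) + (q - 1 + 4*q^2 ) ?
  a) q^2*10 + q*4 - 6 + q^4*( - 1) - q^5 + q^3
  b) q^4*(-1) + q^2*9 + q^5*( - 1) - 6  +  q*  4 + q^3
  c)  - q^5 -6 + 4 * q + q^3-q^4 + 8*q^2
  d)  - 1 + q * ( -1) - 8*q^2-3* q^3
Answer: b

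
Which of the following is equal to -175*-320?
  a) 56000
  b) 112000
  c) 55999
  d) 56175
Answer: a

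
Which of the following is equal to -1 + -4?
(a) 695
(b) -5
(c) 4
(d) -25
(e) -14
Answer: b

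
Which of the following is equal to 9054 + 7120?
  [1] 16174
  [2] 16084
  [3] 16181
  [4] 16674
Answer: 1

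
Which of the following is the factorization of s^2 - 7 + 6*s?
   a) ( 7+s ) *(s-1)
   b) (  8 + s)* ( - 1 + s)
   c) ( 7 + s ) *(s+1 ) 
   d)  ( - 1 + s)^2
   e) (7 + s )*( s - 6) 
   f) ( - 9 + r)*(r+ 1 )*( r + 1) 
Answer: a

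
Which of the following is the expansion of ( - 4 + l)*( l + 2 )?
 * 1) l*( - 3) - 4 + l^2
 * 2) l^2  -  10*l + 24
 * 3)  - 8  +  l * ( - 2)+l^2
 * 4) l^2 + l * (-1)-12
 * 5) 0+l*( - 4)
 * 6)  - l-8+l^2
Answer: 3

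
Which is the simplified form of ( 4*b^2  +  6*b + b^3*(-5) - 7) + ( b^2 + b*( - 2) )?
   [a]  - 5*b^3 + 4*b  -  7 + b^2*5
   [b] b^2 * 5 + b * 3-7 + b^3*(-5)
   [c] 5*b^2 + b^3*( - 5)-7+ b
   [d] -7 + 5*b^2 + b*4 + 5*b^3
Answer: a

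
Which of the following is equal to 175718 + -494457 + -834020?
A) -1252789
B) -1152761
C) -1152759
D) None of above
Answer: C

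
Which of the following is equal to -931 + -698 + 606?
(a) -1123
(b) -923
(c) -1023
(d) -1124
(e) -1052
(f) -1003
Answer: c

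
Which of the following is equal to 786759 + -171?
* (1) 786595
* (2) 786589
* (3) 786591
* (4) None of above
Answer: 4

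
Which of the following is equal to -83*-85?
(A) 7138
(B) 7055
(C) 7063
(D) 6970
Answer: B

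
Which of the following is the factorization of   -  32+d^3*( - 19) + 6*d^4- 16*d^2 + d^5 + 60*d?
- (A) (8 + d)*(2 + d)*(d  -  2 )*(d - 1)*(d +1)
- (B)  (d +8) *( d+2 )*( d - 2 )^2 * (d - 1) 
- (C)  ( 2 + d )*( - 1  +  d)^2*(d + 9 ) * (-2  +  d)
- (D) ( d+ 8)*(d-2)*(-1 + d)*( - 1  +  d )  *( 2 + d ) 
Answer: D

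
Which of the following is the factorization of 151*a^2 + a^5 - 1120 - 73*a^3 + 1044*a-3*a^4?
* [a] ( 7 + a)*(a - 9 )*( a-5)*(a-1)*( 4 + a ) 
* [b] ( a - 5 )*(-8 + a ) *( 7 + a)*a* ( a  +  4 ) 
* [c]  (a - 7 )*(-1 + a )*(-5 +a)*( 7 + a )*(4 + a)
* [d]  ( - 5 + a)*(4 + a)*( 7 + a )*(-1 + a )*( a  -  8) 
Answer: d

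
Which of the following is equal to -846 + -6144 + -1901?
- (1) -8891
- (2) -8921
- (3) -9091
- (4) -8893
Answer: 1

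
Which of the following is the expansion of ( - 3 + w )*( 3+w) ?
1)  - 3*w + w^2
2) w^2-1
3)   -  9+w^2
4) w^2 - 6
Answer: 3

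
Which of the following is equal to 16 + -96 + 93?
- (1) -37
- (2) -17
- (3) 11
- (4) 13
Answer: 4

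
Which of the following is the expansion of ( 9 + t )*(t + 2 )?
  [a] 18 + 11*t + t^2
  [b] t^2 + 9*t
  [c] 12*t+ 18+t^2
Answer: a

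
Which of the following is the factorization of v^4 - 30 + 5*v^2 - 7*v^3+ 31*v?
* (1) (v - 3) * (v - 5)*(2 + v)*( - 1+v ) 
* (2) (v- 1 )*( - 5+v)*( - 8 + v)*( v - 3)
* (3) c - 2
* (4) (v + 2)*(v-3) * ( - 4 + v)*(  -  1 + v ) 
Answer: 1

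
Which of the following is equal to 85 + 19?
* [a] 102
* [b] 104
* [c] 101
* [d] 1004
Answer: b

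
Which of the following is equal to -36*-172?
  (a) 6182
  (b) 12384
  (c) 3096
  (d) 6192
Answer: d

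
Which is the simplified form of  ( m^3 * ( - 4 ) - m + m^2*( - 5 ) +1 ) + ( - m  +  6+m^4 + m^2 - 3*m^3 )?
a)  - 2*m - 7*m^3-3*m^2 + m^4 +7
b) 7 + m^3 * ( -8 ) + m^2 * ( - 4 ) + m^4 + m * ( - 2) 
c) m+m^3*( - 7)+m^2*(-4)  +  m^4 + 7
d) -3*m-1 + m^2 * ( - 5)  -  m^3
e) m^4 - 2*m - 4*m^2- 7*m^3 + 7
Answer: e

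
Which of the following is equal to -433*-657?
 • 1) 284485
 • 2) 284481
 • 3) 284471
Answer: 2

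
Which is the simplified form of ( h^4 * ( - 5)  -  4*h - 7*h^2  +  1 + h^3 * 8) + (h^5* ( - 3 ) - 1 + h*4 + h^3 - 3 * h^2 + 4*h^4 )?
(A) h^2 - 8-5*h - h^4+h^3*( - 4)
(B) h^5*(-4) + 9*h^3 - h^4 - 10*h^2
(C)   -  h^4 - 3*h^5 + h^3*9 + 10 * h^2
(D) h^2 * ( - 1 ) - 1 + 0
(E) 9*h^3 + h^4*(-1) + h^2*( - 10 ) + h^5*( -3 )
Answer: E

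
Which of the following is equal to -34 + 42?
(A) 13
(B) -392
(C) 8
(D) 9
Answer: C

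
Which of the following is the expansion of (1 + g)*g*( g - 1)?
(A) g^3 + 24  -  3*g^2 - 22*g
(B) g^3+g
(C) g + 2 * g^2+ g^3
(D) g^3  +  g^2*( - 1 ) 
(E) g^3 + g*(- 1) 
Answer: E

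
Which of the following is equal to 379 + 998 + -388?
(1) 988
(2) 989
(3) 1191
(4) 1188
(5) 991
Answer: 2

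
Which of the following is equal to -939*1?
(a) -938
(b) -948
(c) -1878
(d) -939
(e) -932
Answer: d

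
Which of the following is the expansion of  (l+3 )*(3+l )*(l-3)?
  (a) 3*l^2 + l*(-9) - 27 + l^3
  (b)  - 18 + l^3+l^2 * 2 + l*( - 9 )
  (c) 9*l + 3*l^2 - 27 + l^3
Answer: a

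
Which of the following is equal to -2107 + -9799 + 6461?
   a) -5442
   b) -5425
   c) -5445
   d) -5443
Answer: c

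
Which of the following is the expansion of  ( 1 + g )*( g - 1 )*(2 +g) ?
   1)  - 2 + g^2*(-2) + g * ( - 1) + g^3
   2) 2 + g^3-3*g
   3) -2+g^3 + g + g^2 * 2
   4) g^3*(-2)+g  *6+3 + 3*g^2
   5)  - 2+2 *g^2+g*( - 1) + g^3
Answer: 5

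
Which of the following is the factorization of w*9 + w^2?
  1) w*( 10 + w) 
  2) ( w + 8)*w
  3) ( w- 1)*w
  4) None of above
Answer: 4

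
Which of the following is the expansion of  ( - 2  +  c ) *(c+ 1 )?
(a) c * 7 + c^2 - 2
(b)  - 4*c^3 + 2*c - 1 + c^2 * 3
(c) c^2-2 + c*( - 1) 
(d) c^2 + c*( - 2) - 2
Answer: c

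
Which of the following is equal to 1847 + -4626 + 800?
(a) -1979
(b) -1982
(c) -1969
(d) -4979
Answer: a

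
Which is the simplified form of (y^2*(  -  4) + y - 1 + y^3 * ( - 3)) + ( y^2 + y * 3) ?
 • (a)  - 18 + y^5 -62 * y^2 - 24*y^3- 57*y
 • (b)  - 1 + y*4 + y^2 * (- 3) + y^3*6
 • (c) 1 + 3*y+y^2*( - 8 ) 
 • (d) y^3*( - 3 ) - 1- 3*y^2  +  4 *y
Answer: d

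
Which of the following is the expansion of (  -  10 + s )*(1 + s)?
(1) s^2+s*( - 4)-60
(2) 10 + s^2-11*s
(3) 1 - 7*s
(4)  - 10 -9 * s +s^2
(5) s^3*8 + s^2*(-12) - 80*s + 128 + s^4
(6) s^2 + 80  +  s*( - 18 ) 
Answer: 4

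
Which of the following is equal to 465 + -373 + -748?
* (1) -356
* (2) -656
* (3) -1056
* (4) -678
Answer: 2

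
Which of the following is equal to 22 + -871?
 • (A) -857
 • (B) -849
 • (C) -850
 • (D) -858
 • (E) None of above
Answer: B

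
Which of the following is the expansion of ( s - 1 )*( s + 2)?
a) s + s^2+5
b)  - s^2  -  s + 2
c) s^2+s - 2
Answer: c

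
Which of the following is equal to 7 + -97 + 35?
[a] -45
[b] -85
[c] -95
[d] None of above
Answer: d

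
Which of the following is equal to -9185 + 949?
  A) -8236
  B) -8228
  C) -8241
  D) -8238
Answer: A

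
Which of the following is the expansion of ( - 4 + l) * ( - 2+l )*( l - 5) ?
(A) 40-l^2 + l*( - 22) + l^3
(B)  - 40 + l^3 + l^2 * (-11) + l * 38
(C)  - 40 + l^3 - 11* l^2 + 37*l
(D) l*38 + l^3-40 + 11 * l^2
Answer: B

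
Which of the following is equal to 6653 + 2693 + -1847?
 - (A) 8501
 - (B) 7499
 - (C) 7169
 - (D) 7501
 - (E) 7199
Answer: B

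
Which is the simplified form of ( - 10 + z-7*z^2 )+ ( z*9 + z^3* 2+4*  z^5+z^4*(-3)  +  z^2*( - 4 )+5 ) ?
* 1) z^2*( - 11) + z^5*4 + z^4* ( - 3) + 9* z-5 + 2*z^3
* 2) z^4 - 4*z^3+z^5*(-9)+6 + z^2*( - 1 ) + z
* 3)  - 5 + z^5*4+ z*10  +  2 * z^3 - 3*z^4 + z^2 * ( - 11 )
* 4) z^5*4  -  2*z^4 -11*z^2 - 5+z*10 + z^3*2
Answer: 3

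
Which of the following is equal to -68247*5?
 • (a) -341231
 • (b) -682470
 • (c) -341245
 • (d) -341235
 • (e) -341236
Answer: d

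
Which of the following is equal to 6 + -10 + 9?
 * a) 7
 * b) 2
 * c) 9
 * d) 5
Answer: d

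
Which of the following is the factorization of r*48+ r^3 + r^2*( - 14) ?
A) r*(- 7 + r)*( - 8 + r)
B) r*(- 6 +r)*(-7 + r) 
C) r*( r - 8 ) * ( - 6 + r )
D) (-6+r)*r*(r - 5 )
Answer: C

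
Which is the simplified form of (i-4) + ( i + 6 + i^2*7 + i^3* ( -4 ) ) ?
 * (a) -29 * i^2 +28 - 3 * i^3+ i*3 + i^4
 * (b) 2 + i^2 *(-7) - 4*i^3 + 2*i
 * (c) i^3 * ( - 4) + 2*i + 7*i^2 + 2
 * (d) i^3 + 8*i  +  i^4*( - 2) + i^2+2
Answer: c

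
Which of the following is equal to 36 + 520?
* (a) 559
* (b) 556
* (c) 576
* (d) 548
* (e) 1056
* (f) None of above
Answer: b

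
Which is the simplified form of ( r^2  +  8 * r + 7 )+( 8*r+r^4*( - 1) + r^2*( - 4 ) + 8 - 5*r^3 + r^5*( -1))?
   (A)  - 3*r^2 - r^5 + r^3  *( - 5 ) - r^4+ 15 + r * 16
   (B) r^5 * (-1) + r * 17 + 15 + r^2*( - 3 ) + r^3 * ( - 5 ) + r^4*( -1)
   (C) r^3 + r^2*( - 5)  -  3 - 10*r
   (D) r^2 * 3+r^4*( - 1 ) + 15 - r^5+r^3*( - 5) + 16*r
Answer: A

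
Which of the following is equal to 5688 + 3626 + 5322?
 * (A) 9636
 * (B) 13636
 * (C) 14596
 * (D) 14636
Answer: D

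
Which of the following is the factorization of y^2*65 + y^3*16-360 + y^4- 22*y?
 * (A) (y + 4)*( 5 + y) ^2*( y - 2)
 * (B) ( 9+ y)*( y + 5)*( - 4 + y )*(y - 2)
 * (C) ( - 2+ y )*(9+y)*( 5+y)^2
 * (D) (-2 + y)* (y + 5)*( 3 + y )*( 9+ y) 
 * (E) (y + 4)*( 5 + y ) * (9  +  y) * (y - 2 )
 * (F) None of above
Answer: E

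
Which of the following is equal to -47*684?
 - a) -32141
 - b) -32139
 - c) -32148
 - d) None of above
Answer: c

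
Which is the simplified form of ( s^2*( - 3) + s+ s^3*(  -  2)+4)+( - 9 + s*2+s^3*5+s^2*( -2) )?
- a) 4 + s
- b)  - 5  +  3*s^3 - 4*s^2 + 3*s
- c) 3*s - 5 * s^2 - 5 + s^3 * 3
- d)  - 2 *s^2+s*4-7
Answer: c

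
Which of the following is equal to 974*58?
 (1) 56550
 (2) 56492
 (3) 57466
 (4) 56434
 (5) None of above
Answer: 2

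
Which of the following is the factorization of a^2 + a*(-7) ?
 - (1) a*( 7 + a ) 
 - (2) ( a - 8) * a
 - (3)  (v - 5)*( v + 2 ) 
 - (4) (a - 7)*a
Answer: 4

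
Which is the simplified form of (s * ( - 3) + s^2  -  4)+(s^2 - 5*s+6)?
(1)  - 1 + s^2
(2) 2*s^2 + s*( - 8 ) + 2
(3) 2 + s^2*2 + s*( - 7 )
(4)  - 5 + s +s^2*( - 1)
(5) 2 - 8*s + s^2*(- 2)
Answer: 2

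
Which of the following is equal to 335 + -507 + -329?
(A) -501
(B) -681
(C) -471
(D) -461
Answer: A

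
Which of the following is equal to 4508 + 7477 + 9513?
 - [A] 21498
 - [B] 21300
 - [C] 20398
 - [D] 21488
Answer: A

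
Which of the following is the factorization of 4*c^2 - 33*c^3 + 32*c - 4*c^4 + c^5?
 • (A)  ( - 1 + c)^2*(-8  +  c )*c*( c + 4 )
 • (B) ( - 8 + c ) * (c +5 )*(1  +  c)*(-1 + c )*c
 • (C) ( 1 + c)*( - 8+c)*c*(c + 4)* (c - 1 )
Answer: C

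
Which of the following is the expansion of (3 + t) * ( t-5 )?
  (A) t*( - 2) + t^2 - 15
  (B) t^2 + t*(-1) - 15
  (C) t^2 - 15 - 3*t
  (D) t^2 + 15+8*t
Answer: A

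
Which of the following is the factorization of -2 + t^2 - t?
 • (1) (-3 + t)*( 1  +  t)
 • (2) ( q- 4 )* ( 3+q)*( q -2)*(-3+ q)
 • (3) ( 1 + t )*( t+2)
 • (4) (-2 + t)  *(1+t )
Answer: 4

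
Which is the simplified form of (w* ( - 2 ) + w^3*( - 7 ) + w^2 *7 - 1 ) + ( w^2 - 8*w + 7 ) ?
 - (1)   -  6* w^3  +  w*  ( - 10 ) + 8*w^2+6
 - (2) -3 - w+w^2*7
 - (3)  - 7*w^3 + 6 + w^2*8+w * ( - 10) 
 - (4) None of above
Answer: 3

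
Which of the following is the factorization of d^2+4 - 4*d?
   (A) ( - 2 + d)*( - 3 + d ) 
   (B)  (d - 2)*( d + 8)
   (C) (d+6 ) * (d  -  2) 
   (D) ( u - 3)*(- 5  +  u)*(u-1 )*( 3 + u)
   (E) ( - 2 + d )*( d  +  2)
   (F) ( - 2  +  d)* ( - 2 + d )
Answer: F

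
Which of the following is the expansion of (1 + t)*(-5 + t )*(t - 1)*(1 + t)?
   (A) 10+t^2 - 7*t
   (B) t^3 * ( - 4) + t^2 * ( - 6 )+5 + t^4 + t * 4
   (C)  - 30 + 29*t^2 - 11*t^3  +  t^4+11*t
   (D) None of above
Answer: B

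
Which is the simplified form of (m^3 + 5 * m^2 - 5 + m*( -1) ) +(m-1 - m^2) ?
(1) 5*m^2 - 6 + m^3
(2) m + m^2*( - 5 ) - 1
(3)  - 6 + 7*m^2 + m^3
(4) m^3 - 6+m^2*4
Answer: 4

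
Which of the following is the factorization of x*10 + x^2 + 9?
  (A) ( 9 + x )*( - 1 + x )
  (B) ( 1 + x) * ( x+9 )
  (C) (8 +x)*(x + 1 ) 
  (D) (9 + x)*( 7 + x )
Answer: B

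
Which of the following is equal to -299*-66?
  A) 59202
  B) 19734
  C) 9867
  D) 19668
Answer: B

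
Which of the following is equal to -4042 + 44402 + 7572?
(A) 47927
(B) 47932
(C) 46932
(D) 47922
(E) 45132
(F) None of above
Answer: B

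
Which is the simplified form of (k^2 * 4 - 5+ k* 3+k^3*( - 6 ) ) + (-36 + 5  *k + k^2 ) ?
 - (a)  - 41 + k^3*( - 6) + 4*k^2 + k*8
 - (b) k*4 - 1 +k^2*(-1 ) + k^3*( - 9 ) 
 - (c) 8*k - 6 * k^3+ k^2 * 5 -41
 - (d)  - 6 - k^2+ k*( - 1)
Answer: c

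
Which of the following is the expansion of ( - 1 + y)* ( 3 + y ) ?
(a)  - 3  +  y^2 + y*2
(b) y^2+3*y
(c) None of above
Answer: a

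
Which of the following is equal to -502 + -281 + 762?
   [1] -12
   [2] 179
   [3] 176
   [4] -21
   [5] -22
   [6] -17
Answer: 4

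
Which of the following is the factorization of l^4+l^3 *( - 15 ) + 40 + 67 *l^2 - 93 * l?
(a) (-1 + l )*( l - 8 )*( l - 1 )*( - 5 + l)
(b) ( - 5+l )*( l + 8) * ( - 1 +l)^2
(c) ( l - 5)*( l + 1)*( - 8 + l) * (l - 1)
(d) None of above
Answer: a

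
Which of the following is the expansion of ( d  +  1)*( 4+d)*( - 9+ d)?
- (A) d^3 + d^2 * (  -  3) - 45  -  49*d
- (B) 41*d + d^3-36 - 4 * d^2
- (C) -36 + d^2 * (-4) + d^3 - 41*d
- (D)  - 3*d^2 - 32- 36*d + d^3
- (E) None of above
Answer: C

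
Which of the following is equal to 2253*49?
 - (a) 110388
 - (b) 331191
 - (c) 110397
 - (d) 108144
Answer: c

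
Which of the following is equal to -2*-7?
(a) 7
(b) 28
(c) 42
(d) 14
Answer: d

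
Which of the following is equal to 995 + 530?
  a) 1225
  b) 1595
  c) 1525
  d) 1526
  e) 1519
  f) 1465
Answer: c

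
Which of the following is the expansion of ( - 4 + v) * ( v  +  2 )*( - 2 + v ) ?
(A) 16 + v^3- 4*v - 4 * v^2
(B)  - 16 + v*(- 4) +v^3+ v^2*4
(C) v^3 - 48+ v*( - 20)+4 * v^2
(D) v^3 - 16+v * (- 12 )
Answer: A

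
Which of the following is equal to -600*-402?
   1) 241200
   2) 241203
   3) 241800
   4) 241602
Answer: 1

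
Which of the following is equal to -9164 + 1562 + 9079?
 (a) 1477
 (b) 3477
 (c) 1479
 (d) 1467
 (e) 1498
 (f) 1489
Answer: a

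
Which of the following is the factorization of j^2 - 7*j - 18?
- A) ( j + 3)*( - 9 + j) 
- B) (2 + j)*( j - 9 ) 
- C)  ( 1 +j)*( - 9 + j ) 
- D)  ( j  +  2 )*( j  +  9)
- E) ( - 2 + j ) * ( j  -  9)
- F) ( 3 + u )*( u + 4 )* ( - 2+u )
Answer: B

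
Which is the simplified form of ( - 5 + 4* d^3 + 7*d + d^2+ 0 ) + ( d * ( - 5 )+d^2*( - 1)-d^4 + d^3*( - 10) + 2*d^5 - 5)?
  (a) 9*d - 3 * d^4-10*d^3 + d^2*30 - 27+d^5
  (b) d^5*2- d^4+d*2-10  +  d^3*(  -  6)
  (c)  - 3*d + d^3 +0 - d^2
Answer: b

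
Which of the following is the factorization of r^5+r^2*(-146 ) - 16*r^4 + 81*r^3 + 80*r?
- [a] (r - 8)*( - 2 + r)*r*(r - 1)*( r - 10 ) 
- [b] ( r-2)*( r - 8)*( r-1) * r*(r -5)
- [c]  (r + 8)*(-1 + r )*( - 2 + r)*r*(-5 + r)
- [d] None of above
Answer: b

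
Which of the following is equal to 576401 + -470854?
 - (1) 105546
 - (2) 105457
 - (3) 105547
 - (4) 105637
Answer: 3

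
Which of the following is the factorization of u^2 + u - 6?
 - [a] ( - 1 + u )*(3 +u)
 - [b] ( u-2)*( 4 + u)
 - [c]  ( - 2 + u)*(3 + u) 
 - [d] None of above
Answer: c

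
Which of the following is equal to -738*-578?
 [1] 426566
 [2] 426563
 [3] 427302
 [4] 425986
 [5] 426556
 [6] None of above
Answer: 6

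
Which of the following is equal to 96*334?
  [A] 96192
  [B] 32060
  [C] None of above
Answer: C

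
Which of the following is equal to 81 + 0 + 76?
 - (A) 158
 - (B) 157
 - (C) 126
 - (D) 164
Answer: B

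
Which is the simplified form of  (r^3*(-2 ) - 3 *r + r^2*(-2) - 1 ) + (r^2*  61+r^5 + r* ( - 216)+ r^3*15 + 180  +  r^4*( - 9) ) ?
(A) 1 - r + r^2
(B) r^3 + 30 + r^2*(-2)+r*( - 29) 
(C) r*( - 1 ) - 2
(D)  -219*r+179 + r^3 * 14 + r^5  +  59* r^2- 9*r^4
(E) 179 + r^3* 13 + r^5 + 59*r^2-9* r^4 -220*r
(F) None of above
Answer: F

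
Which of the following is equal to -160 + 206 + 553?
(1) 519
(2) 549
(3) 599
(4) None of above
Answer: 3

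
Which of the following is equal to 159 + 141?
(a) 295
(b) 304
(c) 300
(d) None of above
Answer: c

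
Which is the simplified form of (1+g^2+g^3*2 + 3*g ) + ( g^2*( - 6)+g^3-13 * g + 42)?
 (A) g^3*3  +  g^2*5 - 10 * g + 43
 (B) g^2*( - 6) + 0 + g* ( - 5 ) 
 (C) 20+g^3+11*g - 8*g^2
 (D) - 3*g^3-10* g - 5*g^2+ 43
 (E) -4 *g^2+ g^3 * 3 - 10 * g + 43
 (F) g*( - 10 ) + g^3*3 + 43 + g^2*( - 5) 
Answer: F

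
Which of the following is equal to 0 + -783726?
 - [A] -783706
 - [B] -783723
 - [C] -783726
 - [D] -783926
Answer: C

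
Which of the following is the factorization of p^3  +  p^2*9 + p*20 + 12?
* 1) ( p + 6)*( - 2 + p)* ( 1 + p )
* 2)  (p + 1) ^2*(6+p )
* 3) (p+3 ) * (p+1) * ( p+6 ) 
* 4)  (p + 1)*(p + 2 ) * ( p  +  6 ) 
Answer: 4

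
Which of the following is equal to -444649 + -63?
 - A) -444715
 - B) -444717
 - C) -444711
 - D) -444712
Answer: D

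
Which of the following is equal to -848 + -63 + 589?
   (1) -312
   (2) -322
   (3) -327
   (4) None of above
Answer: 2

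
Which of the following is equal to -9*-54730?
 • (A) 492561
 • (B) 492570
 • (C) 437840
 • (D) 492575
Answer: B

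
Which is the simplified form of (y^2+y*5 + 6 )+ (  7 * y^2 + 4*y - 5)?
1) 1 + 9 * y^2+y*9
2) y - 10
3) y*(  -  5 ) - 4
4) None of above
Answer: 4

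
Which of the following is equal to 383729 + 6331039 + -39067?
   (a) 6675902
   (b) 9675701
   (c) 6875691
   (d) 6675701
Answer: d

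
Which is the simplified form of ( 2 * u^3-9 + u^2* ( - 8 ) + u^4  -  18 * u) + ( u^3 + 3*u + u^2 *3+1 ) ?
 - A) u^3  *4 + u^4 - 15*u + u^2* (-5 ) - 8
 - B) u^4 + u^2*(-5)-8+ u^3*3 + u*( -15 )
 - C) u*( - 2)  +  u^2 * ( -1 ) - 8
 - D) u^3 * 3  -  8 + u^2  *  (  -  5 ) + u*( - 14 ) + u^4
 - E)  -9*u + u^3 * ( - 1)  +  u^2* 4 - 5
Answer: B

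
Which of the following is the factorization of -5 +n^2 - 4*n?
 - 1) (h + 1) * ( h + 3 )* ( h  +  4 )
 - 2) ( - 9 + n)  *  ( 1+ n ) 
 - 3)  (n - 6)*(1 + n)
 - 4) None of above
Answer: 4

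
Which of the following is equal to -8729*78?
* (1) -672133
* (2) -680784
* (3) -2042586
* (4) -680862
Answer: 4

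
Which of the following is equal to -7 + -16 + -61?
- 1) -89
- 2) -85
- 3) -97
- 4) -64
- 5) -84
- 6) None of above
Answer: 5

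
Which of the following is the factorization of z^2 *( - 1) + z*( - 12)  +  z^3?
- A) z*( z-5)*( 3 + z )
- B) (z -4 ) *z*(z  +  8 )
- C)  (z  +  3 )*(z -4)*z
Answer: C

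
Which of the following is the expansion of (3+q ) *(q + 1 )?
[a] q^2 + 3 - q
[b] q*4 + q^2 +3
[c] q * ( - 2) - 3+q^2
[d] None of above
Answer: b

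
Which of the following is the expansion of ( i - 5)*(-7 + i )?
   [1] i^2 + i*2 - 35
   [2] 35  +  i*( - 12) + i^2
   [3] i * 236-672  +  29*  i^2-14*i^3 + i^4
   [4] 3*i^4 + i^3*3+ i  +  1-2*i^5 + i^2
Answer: 2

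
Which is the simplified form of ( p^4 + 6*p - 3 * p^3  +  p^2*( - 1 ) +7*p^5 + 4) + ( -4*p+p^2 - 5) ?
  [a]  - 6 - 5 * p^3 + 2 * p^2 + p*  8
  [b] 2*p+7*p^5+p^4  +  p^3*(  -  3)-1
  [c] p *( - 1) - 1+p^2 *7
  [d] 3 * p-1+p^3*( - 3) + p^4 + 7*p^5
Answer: b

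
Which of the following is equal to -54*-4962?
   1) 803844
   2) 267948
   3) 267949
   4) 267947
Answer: 2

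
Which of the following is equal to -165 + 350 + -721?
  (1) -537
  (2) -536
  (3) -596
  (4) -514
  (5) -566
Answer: 2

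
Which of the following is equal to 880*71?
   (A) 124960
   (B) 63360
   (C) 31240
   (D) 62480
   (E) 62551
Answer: D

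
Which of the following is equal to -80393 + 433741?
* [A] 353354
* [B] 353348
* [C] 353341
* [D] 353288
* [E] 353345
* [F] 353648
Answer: B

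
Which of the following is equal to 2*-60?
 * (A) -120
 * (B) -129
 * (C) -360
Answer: A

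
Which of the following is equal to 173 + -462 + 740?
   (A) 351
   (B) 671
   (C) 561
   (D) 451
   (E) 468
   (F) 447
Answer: D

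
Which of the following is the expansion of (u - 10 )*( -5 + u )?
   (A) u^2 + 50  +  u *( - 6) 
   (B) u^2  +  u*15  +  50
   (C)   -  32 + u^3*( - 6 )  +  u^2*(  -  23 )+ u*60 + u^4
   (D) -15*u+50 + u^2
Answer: D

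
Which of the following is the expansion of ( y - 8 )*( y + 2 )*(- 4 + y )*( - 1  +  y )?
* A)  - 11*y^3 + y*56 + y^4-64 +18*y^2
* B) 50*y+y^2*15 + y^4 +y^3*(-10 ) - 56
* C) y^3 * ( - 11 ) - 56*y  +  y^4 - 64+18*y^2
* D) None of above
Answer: A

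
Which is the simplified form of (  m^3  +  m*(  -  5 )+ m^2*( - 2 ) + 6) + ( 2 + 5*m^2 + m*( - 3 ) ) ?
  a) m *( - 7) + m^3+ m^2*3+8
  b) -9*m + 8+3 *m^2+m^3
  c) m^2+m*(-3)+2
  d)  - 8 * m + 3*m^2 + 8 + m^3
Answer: d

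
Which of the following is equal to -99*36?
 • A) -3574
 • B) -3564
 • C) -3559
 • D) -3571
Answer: B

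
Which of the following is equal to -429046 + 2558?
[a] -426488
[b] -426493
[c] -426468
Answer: a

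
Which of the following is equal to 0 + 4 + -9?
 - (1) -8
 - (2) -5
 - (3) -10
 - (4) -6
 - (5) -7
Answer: 2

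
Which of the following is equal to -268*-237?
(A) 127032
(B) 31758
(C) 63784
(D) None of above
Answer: D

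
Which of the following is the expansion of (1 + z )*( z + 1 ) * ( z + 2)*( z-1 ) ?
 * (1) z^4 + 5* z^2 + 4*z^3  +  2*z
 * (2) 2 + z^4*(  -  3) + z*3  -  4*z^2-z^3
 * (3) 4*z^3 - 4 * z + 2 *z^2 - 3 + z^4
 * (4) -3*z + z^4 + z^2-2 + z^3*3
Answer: 4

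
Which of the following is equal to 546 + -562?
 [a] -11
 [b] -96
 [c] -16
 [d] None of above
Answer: c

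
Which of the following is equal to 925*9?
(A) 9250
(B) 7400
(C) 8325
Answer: C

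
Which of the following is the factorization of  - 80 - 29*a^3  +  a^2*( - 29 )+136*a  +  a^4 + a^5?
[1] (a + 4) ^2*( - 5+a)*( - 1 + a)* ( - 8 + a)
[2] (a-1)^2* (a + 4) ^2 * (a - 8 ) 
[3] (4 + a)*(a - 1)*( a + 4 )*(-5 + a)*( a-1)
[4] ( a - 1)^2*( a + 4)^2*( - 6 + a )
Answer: 3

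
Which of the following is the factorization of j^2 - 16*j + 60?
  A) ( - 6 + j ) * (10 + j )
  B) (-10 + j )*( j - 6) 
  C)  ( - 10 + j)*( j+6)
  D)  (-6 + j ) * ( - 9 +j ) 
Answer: B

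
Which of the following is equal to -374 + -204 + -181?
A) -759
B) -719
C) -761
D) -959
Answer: A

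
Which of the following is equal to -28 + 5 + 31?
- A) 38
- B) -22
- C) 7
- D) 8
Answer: D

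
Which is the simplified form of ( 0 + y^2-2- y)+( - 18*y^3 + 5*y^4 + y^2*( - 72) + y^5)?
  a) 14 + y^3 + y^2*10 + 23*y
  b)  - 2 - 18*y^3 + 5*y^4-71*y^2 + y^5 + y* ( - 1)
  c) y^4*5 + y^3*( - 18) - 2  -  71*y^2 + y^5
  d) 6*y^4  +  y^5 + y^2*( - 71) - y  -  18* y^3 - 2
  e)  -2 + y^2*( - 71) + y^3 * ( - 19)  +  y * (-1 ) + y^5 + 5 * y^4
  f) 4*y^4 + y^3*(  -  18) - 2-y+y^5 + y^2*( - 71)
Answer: b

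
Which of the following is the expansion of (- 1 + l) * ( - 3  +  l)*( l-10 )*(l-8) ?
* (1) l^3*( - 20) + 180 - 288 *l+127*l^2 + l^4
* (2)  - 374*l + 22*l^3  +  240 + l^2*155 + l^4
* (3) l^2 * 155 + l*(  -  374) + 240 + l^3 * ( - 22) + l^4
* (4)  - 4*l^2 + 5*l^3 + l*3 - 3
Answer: 3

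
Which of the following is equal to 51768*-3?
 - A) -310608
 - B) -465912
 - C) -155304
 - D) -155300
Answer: C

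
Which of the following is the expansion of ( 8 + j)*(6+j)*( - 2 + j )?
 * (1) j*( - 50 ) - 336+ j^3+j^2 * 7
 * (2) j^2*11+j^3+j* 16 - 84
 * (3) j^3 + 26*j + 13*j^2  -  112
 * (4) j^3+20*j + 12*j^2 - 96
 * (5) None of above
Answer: 4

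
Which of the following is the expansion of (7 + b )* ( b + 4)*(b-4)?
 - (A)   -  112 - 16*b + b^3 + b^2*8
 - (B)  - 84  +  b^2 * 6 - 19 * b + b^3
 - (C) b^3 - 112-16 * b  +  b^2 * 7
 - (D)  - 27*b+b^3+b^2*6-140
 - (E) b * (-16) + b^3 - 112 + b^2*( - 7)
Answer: C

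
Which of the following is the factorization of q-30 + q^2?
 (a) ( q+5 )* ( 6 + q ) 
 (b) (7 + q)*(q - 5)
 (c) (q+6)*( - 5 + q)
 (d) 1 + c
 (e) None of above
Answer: c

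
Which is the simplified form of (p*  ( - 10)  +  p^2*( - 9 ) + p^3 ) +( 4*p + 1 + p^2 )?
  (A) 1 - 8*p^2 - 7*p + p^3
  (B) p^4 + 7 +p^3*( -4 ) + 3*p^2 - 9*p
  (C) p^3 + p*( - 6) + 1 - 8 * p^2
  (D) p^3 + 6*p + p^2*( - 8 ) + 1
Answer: C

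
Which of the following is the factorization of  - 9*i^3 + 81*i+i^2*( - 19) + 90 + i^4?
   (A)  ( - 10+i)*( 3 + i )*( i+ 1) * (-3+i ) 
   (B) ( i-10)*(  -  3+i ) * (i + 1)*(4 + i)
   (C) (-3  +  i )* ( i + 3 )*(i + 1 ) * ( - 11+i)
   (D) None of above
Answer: A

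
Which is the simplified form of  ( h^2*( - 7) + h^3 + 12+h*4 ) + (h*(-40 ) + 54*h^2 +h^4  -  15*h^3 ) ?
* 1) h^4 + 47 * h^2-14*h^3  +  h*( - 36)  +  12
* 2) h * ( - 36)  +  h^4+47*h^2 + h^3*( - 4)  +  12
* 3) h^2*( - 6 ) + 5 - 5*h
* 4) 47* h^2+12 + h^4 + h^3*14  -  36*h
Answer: 1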